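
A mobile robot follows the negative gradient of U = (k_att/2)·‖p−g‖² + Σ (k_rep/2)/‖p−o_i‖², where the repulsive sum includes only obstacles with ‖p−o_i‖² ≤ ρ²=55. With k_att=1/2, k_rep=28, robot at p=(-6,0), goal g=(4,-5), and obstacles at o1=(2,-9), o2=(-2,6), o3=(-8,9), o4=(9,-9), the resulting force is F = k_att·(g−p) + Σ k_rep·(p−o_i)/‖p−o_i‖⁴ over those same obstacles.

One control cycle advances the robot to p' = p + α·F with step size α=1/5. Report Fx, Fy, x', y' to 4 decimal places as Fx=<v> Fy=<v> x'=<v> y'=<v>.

Fx=4.9586 Fy=-2.5621 x'=-5.0083 y'=-0.5124

F_att = 1/2·(g−p) = 1/2·(10,-5) = (5.0000,-2.5000)
o1: d²=145 > ρ²=55 → inactive
o2: d²=52 ≤ ρ²=55; F_rep = 28·(-4,-6)/52² = (-0.0414,-0.0621)
o3: d²=85 > ρ²=55 → inactive
o4: d²=306 > ρ²=55 → inactive
F = F_att + ΣF_rep = (4.9586,-2.5621)
p' = p + 1/5·F = (-5.0083,-0.5124)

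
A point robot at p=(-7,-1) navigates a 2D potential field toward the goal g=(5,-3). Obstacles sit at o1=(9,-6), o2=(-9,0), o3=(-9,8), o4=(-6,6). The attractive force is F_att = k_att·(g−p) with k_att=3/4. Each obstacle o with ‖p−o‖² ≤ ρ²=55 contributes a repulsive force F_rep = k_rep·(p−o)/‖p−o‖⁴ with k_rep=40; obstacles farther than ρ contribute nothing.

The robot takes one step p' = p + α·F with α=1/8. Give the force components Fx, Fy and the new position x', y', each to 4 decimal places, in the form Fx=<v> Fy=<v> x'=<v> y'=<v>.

Fx=12.1840 Fy=-3.2120 x'=-5.4770 y'=-1.4015

F_att = 3/4·(g−p) = 3/4·(12,-2) = (9.0000,-1.5000)
o1: d²=281 > ρ²=55 → inactive
o2: d²=5 ≤ ρ²=55; F_rep = 40·(2,-1)/5² = (3.2000,-1.6000)
o3: d²=85 > ρ²=55 → inactive
o4: d²=50 ≤ ρ²=55; F_rep = 40·(-1,-7)/50² = (-0.0160,-0.1120)
F = F_att + ΣF_rep = (12.1840,-3.2120)
p' = p + 1/8·F = (-5.4770,-1.4015)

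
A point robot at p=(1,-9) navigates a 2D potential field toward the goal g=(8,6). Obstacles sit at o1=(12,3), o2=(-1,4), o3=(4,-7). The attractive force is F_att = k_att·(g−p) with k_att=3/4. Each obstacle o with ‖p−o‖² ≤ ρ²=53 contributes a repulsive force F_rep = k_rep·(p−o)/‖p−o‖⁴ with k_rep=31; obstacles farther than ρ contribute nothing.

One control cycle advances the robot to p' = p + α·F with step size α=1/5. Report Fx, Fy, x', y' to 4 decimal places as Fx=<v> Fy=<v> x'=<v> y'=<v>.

F_att = 3/4·(g−p) = 3/4·(7,15) = (5.2500,11.2500)
o1: d²=265 > ρ²=53 → inactive
o2: d²=173 > ρ²=53 → inactive
o3: d²=13 ≤ ρ²=53; F_rep = 31·(-3,-2)/13² = (-0.5503,-0.3669)
F = F_att + ΣF_rep = (4.6997,10.8831)
p' = p + 1/5·F = (1.9399,-6.8234)

Fx=4.6997 Fy=10.8831 x'=1.9399 y'=-6.8234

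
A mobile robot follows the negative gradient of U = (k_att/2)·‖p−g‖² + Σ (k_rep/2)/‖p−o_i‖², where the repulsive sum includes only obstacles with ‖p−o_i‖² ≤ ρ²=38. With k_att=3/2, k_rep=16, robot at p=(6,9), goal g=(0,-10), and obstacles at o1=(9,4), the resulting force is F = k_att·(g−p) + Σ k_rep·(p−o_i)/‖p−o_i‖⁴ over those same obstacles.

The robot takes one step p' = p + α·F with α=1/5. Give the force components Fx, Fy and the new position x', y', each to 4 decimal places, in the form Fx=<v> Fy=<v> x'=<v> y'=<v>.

F_att = 3/2·(g−p) = 3/2·(-6,-19) = (-9.0000,-28.5000)
o1: d²=34 ≤ ρ²=38; F_rep = 16·(-3,5)/34² = (-0.0415,0.0692)
F = F_att + ΣF_rep = (-9.0415,-28.4308)
p' = p + 1/5·F = (4.1917,3.3138)

Fx=-9.0415 Fy=-28.4308 x'=4.1917 y'=3.3138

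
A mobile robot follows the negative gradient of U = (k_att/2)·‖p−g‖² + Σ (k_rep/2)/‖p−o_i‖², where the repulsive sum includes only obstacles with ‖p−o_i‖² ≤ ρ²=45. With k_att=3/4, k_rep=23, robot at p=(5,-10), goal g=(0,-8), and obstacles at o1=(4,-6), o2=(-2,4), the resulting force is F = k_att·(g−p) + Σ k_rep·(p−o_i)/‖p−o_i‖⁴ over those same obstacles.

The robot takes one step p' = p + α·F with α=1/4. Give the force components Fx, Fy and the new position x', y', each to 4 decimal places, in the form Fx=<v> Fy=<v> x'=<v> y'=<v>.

Fx=-3.6704 Fy=1.1817 x'=4.0824 y'=-9.7046

F_att = 3/4·(g−p) = 3/4·(-5,2) = (-3.7500,1.5000)
o1: d²=17 ≤ ρ²=45; F_rep = 23·(1,-4)/17² = (0.0796,-0.3183)
o2: d²=245 > ρ²=45 → inactive
F = F_att + ΣF_rep = (-3.6704,1.1817)
p' = p + 1/4·F = (4.0824,-9.7046)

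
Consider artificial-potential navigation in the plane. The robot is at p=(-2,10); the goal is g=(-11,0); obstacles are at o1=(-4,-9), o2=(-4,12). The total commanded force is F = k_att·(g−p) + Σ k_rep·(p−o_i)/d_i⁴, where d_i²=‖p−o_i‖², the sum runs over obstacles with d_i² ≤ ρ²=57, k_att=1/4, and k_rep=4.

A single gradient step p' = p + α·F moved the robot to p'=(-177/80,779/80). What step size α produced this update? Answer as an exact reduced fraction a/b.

α = 1/10

F_att = 1/4·(g−p) = 1/4·(-9,-10) = (-2.2500,-2.5000)
o1: d²=365 > ρ²=57 → inactive
o2: d²=8 ≤ ρ²=57; F_rep = 4·(2,-2)/8² = (0.1250,-0.1250)
F = F_att + ΣF_rep = (-2.1250,-2.6250)
Δp = p'−p = (-0.2125,-0.2625); α = Δx/Fx = (-17/80) / (-17/8) = 1/10
check: Δy/Fy = (-21/80) / (-21/8) = 1/10 ✓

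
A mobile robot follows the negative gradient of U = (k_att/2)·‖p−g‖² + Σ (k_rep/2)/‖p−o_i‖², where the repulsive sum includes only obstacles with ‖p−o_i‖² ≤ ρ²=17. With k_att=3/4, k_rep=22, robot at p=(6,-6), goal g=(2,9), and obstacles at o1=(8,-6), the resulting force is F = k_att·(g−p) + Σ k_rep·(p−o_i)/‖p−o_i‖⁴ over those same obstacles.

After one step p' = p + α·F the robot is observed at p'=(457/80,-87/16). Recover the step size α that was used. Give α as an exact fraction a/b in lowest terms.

α = 1/20

F_att = 3/4·(g−p) = 3/4·(-4,15) = (-3.0000,11.2500)
o1: d²=4 ≤ ρ²=17; F_rep = 22·(-2,0)/4² = (-2.7500,0.0000)
F = F_att + ΣF_rep = (-5.7500,11.2500)
Δp = p'−p = (-0.2875,0.5625); α = Δx/Fx = (-23/80) / (-23/4) = 1/20
check: Δy/Fy = (9/16) / (45/4) = 1/20 ✓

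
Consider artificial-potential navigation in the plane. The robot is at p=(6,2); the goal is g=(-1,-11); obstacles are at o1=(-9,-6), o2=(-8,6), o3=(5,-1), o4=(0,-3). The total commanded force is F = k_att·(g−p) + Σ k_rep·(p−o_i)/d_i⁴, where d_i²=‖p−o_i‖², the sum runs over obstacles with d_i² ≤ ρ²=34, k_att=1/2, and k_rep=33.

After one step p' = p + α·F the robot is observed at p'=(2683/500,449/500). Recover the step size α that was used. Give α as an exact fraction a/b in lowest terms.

α = 1/5

F_att = 1/2·(g−p) = 1/2·(-7,-13) = (-3.5000,-6.5000)
o1: d²=289 > ρ²=34 → inactive
o2: d²=212 > ρ²=34 → inactive
o3: d²=10 ≤ ρ²=34; F_rep = 33·(1,3)/10² = (0.3300,0.9900)
o4: d²=61 > ρ²=34 → inactive
F = F_att + ΣF_rep = (-3.1700,-5.5100)
Δp = p'−p = (-0.6340,-1.1020); α = Δx/Fx = (-317/500) / (-317/100) = 1/5
check: Δy/Fy = (-551/500) / (-551/100) = 1/5 ✓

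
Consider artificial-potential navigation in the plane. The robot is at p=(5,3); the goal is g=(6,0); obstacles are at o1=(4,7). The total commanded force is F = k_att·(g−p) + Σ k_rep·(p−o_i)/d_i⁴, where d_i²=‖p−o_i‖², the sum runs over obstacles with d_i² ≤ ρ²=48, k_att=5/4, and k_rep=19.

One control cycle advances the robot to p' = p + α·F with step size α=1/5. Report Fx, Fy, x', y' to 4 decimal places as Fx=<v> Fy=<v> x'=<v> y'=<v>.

Fx=1.3157 Fy=-4.0130 x'=5.2631 y'=2.1974

F_att = 5/4·(g−p) = 5/4·(1,-3) = (1.2500,-3.7500)
o1: d²=17 ≤ ρ²=48; F_rep = 19·(1,-4)/17² = (0.0657,-0.2630)
F = F_att + ΣF_rep = (1.3157,-4.0130)
p' = p + 1/5·F = (5.2631,2.1974)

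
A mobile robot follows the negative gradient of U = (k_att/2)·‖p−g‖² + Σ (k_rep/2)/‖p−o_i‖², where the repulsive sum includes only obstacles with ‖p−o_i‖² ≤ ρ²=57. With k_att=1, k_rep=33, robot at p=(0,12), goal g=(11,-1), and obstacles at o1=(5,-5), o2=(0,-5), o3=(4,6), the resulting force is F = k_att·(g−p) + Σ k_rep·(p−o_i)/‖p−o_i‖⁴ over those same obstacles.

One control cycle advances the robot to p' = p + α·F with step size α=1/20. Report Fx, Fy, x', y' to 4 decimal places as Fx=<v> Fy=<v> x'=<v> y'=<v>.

Fx=10.9512 Fy=-12.9268 x'=0.5476 y'=11.3537

F_att = 1·(g−p) = 1·(11,-13) = (11.0000,-13.0000)
o1: d²=314 > ρ²=57 → inactive
o2: d²=289 > ρ²=57 → inactive
o3: d²=52 ≤ ρ²=57; F_rep = 33·(-4,6)/52² = (-0.0488,0.0732)
F = F_att + ΣF_rep = (10.9512,-12.9268)
p' = p + 1/20·F = (0.5476,11.3537)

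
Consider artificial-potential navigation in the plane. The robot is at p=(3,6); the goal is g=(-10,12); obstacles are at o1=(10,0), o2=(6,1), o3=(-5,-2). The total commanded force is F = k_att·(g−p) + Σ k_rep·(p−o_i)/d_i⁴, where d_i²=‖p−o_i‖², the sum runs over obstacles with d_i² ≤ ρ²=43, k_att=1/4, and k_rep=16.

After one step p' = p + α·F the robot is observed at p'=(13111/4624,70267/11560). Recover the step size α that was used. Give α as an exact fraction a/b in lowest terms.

F_att = 1/4·(g−p) = 1/4·(-13,6) = (-3.2500,1.5000)
o1: d²=85 > ρ²=43 → inactive
o2: d²=34 ≤ ρ²=43; F_rep = 16·(-3,5)/34² = (-0.0415,0.0692)
o3: d²=128 > ρ²=43 → inactive
F = F_att + ΣF_rep = (-3.2915,1.5692)
Δp = p'−p = (-0.1646,0.0785); α = Δx/Fx = (-761/4624) / (-3805/1156) = 1/20
check: Δy/Fy = (907/11560) / (907/578) = 1/20 ✓

α = 1/20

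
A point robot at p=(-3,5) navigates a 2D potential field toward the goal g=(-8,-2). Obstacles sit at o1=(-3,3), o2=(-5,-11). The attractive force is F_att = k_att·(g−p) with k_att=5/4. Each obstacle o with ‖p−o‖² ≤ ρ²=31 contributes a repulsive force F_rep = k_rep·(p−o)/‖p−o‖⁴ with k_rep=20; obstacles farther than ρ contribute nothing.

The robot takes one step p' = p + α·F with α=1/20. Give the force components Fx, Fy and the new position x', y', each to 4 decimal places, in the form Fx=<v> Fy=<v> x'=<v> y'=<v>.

F_att = 5/4·(g−p) = 5/4·(-5,-7) = (-6.2500,-8.7500)
o1: d²=4 ≤ ρ²=31; F_rep = 20·(0,2)/4² = (0.0000,2.5000)
o2: d²=260 > ρ²=31 → inactive
F = F_att + ΣF_rep = (-6.2500,-6.2500)
p' = p + 1/20·F = (-3.3125,4.6875)

Fx=-6.2500 Fy=-6.2500 x'=-3.3125 y'=4.6875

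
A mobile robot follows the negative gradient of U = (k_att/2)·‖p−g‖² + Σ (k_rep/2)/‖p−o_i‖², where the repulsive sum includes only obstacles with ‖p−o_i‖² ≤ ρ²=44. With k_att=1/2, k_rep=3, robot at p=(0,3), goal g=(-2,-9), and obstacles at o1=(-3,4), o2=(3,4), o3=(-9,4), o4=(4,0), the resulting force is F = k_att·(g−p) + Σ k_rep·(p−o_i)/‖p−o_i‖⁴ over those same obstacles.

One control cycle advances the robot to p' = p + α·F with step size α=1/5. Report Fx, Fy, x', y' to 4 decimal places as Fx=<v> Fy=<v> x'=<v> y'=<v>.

Fx=-1.0192 Fy=-6.0456 x'=-0.2038 y'=1.7909

F_att = 1/2·(g−p) = 1/2·(-2,-12) = (-1.0000,-6.0000)
o1: d²=10 ≤ ρ²=44; F_rep = 3·(3,-1)/10² = (0.0900,-0.0300)
o2: d²=10 ≤ ρ²=44; F_rep = 3·(-3,-1)/10² = (-0.0900,-0.0300)
o3: d²=82 > ρ²=44 → inactive
o4: d²=25 ≤ ρ²=44; F_rep = 3·(-4,3)/25² = (-0.0192,0.0144)
F = F_att + ΣF_rep = (-1.0192,-6.0456)
p' = p + 1/5·F = (-0.2038,1.7909)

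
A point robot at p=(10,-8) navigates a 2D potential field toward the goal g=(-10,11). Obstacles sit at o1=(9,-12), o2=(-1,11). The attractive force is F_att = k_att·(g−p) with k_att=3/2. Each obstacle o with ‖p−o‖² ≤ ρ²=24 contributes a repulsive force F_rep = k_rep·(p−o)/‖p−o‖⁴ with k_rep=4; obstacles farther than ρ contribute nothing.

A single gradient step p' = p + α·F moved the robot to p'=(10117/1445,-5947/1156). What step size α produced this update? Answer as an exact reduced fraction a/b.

F_att = 3/2·(g−p) = 3/2·(-20,19) = (-30.0000,28.5000)
o1: d²=17 ≤ ρ²=24; F_rep = 4·(1,4)/17² = (0.0138,0.0554)
o2: d²=482 > ρ²=24 → inactive
F = F_att + ΣF_rep = (-29.9862,28.5554)
Δp = p'−p = (-2.9986,2.8555); α = Δx/Fx = (-4333/1445) / (-8666/289) = 1/10
check: Δy/Fy = (3301/1156) / (16505/578) = 1/10 ✓

α = 1/10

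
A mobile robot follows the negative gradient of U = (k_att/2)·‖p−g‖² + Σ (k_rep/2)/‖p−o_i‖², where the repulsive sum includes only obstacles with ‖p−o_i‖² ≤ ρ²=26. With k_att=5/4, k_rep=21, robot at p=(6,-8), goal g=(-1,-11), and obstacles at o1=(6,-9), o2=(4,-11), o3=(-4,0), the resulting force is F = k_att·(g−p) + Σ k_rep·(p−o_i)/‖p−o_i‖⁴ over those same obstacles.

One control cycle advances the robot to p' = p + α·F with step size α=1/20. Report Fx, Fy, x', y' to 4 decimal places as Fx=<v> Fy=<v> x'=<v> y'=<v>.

F_att = 5/4·(g−p) = 5/4·(-7,-3) = (-8.7500,-3.7500)
o1: d²=1 ≤ ρ²=26; F_rep = 21·(0,1)/1² = (0.0000,21.0000)
o2: d²=13 ≤ ρ²=26; F_rep = 21·(2,3)/13² = (0.2485,0.3728)
o3: d²=164 > ρ²=26 → inactive
F = F_att + ΣF_rep = (-8.5015,17.6228)
p' = p + 1/20·F = (5.5749,-7.1189)

Fx=-8.5015 Fy=17.6228 x'=5.5749 y'=-7.1189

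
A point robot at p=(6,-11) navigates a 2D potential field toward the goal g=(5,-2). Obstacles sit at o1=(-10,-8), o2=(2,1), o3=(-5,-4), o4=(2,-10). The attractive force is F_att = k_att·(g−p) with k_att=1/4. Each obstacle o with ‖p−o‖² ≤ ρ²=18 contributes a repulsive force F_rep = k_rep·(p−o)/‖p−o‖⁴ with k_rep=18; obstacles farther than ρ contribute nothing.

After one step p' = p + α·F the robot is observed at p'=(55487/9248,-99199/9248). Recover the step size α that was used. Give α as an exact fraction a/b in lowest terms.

F_att = 1/4·(g−p) = 1/4·(-1,9) = (-0.2500,2.2500)
o1: d²=265 > ρ²=18 → inactive
o2: d²=160 > ρ²=18 → inactive
o3: d²=170 > ρ²=18 → inactive
o4: d²=17 ≤ ρ²=18; F_rep = 18·(4,-1)/17² = (0.2491,-0.0623)
F = F_att + ΣF_rep = (-0.0009,2.1877)
Δp = p'−p = (-0.0001,0.2735); α = Δx/Fx = (-1/9248) / (-1/1156) = 1/8
check: Δy/Fy = (2529/9248) / (2529/1156) = 1/8 ✓

α = 1/8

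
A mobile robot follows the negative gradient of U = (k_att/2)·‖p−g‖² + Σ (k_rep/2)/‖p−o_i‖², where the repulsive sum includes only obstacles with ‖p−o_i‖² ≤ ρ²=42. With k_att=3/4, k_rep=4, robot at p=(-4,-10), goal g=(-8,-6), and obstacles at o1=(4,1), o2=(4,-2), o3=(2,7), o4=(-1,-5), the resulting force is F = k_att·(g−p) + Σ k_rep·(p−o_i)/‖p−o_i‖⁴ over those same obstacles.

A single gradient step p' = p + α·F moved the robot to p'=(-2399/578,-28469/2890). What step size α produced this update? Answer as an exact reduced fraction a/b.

F_att = 3/4·(g−p) = 3/4·(-4,4) = (-3.0000,3.0000)
o1: d²=185 > ρ²=42 → inactive
o2: d²=128 > ρ²=42 → inactive
o3: d²=325 > ρ²=42 → inactive
o4: d²=34 ≤ ρ²=42; F_rep = 4·(-3,-5)/34² = (-0.0104,-0.0173)
F = F_att + ΣF_rep = (-3.0104,2.9827)
Δp = p'−p = (-0.1505,0.1491); α = Δx/Fx = (-87/578) / (-870/289) = 1/20
check: Δy/Fy = (431/2890) / (862/289) = 1/20 ✓

α = 1/20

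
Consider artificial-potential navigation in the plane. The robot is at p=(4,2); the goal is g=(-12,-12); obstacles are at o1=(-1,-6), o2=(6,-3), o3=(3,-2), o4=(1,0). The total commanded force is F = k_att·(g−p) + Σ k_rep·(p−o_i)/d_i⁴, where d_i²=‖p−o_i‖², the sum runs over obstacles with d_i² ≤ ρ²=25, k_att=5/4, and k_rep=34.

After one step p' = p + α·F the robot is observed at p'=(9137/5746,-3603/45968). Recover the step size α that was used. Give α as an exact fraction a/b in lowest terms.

α = 1/8

F_att = 5/4·(g−p) = 5/4·(-16,-14) = (-20.0000,-17.5000)
o1: d²=89 > ρ²=25 → inactive
o2: d²=29 > ρ²=25 → inactive
o3: d²=17 ≤ ρ²=25; F_rep = 34·(1,4)/17² = (0.1176,0.4706)
o4: d²=13 ≤ ρ²=25; F_rep = 34·(3,2)/13² = (0.6036,0.4024)
F = F_att + ΣF_rep = (-19.2788,-16.6270)
Δp = p'−p = (-2.4099,-2.0784); α = Δx/Fx = (-13847/5746) / (-55388/2873) = 1/8
check: Δy/Fy = (-95539/45968) / (-95539/5746) = 1/8 ✓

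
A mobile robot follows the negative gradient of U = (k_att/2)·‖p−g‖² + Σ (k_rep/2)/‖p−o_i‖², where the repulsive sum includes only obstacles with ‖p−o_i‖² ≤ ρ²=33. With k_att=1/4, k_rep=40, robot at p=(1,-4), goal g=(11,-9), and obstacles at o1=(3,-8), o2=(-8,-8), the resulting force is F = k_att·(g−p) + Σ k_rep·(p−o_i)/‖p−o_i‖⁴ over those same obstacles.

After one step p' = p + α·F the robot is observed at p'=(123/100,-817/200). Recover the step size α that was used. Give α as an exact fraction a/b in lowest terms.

F_att = 1/4·(g−p) = 1/4·(10,-5) = (2.5000,-1.2500)
o1: d²=20 ≤ ρ²=33; F_rep = 40·(-2,4)/20² = (-0.2000,0.4000)
o2: d²=97 > ρ²=33 → inactive
F = F_att + ΣF_rep = (2.3000,-0.8500)
Δp = p'−p = (0.2300,-0.0850); α = Δx/Fx = (23/100) / (23/10) = 1/10
check: Δy/Fy = (-17/200) / (-17/20) = 1/10 ✓

α = 1/10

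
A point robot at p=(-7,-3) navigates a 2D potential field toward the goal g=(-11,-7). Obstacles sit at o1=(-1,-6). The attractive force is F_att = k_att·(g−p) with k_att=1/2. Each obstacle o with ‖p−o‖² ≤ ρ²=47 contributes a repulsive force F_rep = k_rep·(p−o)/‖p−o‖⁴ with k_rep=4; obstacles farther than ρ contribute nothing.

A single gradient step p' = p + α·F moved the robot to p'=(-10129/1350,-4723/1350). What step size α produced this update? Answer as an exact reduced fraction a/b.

F_att = 1/2·(g−p) = 1/2·(-4,-4) = (-2.0000,-2.0000)
o1: d²=45 ≤ ρ²=47; F_rep = 4·(-6,3)/45² = (-0.0119,0.0059)
F = F_att + ΣF_rep = (-2.0119,-1.9941)
Δp = p'−p = (-0.5030,-0.4985); α = Δx/Fx = (-679/1350) / (-1358/675) = 1/4
check: Δy/Fy = (-673/1350) / (-1346/675) = 1/4 ✓

α = 1/4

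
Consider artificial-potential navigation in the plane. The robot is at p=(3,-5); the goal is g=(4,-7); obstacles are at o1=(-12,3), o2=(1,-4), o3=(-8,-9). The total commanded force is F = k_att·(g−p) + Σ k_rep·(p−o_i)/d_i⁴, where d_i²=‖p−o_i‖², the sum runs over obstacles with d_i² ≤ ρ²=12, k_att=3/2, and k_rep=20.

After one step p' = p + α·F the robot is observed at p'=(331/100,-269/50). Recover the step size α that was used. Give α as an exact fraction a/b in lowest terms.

F_att = 3/2·(g−p) = 3/2·(1,-2) = (1.5000,-3.0000)
o1: d²=289 > ρ²=12 → inactive
o2: d²=5 ≤ ρ²=12; F_rep = 20·(2,-1)/5² = (1.6000,-0.8000)
o3: d²=137 > ρ²=12 → inactive
F = F_att + ΣF_rep = (3.1000,-3.8000)
Δp = p'−p = (0.3100,-0.3800); α = Δx/Fx = (31/100) / (31/10) = 1/10
check: Δy/Fy = (-19/50) / (-19/5) = 1/10 ✓

α = 1/10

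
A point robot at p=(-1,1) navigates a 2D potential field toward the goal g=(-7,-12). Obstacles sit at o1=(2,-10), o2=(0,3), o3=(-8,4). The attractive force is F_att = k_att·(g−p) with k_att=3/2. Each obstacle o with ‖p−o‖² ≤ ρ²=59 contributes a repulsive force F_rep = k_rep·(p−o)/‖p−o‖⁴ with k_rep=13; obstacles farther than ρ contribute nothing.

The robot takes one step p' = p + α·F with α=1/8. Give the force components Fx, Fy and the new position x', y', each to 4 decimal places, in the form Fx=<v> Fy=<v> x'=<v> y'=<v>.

F_att = 3/2·(g−p) = 3/2·(-6,-13) = (-9.0000,-19.5000)
o1: d²=130 > ρ²=59 → inactive
o2: d²=5 ≤ ρ²=59; F_rep = 13·(-1,-2)/5² = (-0.5200,-1.0400)
o3: d²=58 ≤ ρ²=59; F_rep = 13·(7,-3)/58² = (0.0271,-0.0116)
F = F_att + ΣF_rep = (-9.4929,-20.5516)
p' = p + 1/8·F = (-2.1866,-1.5689)

Fx=-9.4929 Fy=-20.5516 x'=-2.1866 y'=-1.5689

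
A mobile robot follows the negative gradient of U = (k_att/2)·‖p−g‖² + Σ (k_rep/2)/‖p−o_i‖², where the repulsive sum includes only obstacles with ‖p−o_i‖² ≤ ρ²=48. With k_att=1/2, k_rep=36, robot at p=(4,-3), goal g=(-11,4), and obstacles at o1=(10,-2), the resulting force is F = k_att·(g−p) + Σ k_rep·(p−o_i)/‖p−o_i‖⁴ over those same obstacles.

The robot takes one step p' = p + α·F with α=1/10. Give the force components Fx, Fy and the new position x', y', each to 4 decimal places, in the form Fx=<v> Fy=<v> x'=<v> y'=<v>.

Fx=-7.6578 Fy=3.4737 x'=3.2342 y'=-2.6526

F_att = 1/2·(g−p) = 1/2·(-15,7) = (-7.5000,3.5000)
o1: d²=37 ≤ ρ²=48; F_rep = 36·(-6,-1)/37² = (-0.1578,-0.0263)
F = F_att + ΣF_rep = (-7.6578,3.4737)
p' = p + 1/10·F = (3.2342,-2.6526)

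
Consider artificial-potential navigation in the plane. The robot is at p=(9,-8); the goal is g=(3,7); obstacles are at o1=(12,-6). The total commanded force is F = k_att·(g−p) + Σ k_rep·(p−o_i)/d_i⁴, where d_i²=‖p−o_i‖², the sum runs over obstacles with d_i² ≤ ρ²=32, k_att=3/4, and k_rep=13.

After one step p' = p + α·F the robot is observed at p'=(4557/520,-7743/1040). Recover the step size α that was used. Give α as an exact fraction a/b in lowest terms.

F_att = 3/4·(g−p) = 3/4·(-6,15) = (-4.5000,11.2500)
o1: d²=13 ≤ ρ²=32; F_rep = 13·(-3,-2)/13² = (-0.2308,-0.1538)
F = F_att + ΣF_rep = (-4.7308,11.0962)
Δp = p'−p = (-0.2365,0.5548); α = Δx/Fx = (-123/520) / (-123/26) = 1/20
check: Δy/Fy = (577/1040) / (577/52) = 1/20 ✓

α = 1/20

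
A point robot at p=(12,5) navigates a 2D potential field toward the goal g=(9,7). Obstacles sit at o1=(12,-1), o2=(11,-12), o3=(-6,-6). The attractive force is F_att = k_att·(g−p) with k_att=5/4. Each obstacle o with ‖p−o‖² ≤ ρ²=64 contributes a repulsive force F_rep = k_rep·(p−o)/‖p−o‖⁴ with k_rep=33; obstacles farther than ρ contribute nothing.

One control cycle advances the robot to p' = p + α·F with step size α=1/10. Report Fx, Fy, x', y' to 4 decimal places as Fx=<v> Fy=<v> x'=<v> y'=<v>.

F_att = 5/4·(g−p) = 5/4·(-3,2) = (-3.7500,2.5000)
o1: d²=36 ≤ ρ²=64; F_rep = 33·(0,6)/36² = (0.0000,0.1528)
o2: d²=290 > ρ²=64 → inactive
o3: d²=445 > ρ²=64 → inactive
F = F_att + ΣF_rep = (-3.7500,2.6528)
p' = p + 1/10·F = (11.6250,5.2653)

Fx=-3.7500 Fy=2.6528 x'=11.6250 y'=5.2653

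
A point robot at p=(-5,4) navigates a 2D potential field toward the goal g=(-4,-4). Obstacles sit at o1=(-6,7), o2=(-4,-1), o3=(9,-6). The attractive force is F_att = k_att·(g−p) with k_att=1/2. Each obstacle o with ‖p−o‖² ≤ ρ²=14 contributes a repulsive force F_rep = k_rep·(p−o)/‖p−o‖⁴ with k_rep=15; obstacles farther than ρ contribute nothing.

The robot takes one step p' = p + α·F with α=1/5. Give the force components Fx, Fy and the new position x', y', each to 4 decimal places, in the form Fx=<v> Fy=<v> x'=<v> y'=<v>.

Fx=0.6500 Fy=-4.4500 x'=-4.8700 y'=3.1100

F_att = 1/2·(g−p) = 1/2·(1,-8) = (0.5000,-4.0000)
o1: d²=10 ≤ ρ²=14; F_rep = 15·(1,-3)/10² = (0.1500,-0.4500)
o2: d²=26 > ρ²=14 → inactive
o3: d²=296 > ρ²=14 → inactive
F = F_att + ΣF_rep = (0.6500,-4.4500)
p' = p + 1/5·F = (-4.8700,3.1100)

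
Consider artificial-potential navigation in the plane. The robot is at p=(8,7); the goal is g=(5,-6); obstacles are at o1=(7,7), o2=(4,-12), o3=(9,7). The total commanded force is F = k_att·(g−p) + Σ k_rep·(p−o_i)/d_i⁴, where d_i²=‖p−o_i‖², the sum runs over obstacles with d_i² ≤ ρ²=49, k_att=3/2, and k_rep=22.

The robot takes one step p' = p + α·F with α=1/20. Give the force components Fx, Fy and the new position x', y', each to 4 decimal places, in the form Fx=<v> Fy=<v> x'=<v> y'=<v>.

Fx=-4.5000 Fy=-19.5000 x'=7.7750 y'=6.0250

F_att = 3/2·(g−p) = 3/2·(-3,-13) = (-4.5000,-19.5000)
o1: d²=1 ≤ ρ²=49; F_rep = 22·(1,0)/1² = (22.0000,0.0000)
o2: d²=377 > ρ²=49 → inactive
o3: d²=1 ≤ ρ²=49; F_rep = 22·(-1,0)/1² = (-22.0000,0.0000)
F = F_att + ΣF_rep = (-4.5000,-19.5000)
p' = p + 1/20·F = (7.7750,6.0250)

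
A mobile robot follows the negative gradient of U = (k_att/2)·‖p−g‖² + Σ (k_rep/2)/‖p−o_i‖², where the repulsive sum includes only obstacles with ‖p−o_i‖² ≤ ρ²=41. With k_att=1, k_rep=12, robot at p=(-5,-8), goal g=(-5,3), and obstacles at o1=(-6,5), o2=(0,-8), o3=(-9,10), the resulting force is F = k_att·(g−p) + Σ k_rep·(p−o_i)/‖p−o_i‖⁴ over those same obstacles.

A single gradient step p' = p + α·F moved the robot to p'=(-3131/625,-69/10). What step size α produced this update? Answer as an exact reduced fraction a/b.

F_att = 1·(g−p) = 1·(0,11) = (0.0000,11.0000)
o1: d²=170 > ρ²=41 → inactive
o2: d²=25 ≤ ρ²=41; F_rep = 12·(-5,0)/25² = (-0.0960,0.0000)
o3: d²=340 > ρ²=41 → inactive
F = F_att + ΣF_rep = (-0.0960,11.0000)
Δp = p'−p = (-0.0096,1.1000); α = Δx/Fx = (-6/625) / (-12/125) = 1/10
check: Δy/Fy = (11/10) / (11) = 1/10 ✓

α = 1/10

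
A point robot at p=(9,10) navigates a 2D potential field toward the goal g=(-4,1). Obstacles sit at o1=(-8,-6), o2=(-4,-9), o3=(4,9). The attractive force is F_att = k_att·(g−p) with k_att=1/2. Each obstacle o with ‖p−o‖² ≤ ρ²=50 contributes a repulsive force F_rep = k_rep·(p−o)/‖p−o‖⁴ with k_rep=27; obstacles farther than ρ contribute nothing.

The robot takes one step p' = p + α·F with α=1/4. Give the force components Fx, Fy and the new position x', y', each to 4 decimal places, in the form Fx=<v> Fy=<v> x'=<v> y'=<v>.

F_att = 1/2·(g−p) = 1/2·(-13,-9) = (-6.5000,-4.5000)
o1: d²=545 > ρ²=50 → inactive
o2: d²=530 > ρ²=50 → inactive
o3: d²=26 ≤ ρ²=50; F_rep = 27·(5,1)/26² = (0.1997,0.0399)
F = F_att + ΣF_rep = (-6.3003,-4.4601)
p' = p + 1/4·F = (7.4249,8.8850)

Fx=-6.3003 Fy=-4.4601 x'=7.4249 y'=8.8850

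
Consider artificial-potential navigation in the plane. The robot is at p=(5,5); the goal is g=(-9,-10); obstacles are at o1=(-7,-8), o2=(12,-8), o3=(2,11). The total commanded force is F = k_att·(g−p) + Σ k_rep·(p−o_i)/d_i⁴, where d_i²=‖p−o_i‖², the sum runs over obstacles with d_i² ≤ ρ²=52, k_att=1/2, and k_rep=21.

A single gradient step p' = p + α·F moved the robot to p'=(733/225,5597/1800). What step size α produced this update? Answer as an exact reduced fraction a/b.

α = 1/4

F_att = 1/2·(g−p) = 1/2·(-14,-15) = (-7.0000,-7.5000)
o1: d²=313 > ρ²=52 → inactive
o2: d²=218 > ρ²=52 → inactive
o3: d²=45 ≤ ρ²=52; F_rep = 21·(3,-6)/45² = (0.0311,-0.0622)
F = F_att + ΣF_rep = (-6.9689,-7.5622)
Δp = p'−p = (-1.7422,-1.8906); α = Δx/Fx = (-392/225) / (-1568/225) = 1/4
check: Δy/Fy = (-3403/1800) / (-3403/450) = 1/4 ✓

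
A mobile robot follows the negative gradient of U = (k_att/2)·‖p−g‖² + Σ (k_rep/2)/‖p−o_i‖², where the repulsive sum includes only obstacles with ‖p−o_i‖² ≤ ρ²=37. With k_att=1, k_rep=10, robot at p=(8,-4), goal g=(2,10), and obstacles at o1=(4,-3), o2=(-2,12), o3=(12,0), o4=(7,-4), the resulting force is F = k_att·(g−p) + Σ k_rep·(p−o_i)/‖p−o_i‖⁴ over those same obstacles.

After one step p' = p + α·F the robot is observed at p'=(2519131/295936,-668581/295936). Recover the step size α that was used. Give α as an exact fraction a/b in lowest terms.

α = 1/8

F_att = 1·(g−p) = 1·(-6,14) = (-6.0000,14.0000)
o1: d²=17 ≤ ρ²=37; F_rep = 10·(4,-1)/17² = (0.1384,-0.0346)
o2: d²=356 > ρ²=37 → inactive
o3: d²=32 ≤ ρ²=37; F_rep = 10·(-4,-4)/32² = (-0.0391,-0.0391)
o4: d²=1 ≤ ρ²=37; F_rep = 10·(1,0)/1² = (10.0000,0.0000)
F = F_att + ΣF_rep = (4.0993,13.9263)
Δp = p'−p = (0.5124,1.7408); α = Δx/Fx = (151643/295936) / (151643/36992) = 1/8
check: Δy/Fy = (515163/295936) / (515163/36992) = 1/8 ✓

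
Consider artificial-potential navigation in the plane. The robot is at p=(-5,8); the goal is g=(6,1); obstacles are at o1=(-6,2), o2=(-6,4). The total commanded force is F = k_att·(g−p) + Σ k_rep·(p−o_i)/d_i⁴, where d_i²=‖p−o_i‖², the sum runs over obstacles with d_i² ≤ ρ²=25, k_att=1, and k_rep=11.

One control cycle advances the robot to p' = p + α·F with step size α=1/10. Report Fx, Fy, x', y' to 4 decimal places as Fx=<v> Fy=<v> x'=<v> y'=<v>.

Fx=11.0381 Fy=-6.8478 x'=-3.8962 y'=7.3152

F_att = 1·(g−p) = 1·(11,-7) = (11.0000,-7.0000)
o1: d²=37 > ρ²=25 → inactive
o2: d²=17 ≤ ρ²=25; F_rep = 11·(1,4)/17² = (0.0381,0.1522)
F = F_att + ΣF_rep = (11.0381,-6.8478)
p' = p + 1/10·F = (-3.8962,7.3152)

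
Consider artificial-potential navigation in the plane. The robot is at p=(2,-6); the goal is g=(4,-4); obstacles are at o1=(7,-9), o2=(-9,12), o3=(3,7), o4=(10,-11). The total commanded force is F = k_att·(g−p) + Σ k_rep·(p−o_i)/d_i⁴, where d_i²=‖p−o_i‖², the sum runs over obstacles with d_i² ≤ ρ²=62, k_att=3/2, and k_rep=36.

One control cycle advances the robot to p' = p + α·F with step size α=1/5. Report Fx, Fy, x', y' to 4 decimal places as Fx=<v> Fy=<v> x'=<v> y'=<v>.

Fx=2.8443 Fy=3.0934 x'=2.5689 y'=-5.3813

F_att = 3/2·(g−p) = 3/2·(2,2) = (3.0000,3.0000)
o1: d²=34 ≤ ρ²=62; F_rep = 36·(-5,3)/34² = (-0.1557,0.0934)
o2: d²=445 > ρ²=62 → inactive
o3: d²=170 > ρ²=62 → inactive
o4: d²=89 > ρ²=62 → inactive
F = F_att + ΣF_rep = (2.8443,3.0934)
p' = p + 1/5·F = (2.5689,-5.3813)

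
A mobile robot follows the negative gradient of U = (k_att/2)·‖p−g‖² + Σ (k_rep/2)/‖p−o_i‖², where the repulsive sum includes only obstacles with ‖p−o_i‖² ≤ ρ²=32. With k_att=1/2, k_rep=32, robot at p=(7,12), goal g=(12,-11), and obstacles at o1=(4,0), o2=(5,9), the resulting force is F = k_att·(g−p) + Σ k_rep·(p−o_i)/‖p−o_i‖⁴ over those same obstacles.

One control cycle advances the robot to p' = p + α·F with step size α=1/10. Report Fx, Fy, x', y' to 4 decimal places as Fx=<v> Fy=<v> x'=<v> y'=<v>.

F_att = 1/2·(g−p) = 1/2·(5,-23) = (2.5000,-11.5000)
o1: d²=153 > ρ²=32 → inactive
o2: d²=13 ≤ ρ²=32; F_rep = 32·(2,3)/13² = (0.3787,0.5680)
F = F_att + ΣF_rep = (2.8787,-10.9320)
p' = p + 1/10·F = (7.2879,10.9068)

Fx=2.8787 Fy=-10.9320 x'=7.2879 y'=10.9068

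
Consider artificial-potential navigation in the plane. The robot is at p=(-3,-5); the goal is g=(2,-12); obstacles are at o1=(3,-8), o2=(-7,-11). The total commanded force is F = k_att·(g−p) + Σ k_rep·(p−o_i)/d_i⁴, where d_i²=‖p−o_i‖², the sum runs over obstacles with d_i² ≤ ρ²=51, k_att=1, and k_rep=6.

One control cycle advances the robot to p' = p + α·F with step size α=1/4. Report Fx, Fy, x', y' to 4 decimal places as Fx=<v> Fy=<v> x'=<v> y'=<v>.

F_att = 1·(g−p) = 1·(5,-7) = (5.0000,-7.0000)
o1: d²=45 ≤ ρ²=51; F_rep = 6·(-6,3)/45² = (-0.0178,0.0089)
o2: d²=52 > ρ²=51 → inactive
F = F_att + ΣF_rep = (4.9822,-6.9911)
p' = p + 1/4·F = (-1.7544,-6.7478)

Fx=4.9822 Fy=-6.9911 x'=-1.7544 y'=-6.7478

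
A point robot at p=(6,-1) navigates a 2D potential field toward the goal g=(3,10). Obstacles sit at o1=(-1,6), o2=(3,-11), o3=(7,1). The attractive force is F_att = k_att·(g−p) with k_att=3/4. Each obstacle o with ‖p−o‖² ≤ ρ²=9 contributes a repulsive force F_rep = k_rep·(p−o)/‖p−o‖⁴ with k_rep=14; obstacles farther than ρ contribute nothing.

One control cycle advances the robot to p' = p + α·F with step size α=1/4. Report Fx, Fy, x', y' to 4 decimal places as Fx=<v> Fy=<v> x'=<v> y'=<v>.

Fx=-2.8100 Fy=7.1300 x'=5.2975 y'=0.7825

F_att = 3/4·(g−p) = 3/4·(-3,11) = (-2.2500,8.2500)
o1: d²=98 > ρ²=9 → inactive
o2: d²=109 > ρ²=9 → inactive
o3: d²=5 ≤ ρ²=9; F_rep = 14·(-1,-2)/5² = (-0.5600,-1.1200)
F = F_att + ΣF_rep = (-2.8100,7.1300)
p' = p + 1/4·F = (5.2975,0.7825)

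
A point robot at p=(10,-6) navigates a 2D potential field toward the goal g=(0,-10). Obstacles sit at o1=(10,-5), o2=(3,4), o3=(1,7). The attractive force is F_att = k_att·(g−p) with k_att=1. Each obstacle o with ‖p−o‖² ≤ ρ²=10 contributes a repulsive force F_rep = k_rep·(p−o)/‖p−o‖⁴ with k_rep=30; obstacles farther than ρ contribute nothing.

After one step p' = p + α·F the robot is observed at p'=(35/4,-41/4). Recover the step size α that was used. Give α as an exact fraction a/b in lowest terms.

α = 1/8

F_att = 1·(g−p) = 1·(-10,-4) = (-10.0000,-4.0000)
o1: d²=1 ≤ ρ²=10; F_rep = 30·(0,-1)/1² = (0.0000,-30.0000)
o2: d²=149 > ρ²=10 → inactive
o3: d²=250 > ρ²=10 → inactive
F = F_att + ΣF_rep = (-10.0000,-34.0000)
Δp = p'−p = (-1.2500,-4.2500); α = Δx/Fx = (-5/4) / (-10) = 1/8
check: Δy/Fy = (-17/4) / (-34) = 1/8 ✓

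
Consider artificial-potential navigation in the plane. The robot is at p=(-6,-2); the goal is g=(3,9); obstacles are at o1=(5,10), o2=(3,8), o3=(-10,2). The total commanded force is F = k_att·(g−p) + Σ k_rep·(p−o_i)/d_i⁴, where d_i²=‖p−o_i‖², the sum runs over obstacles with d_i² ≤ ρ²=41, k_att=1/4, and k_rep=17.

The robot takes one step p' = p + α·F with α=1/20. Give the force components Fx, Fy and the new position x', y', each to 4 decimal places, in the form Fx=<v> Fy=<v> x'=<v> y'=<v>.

F_att = 1/4·(g−p) = 1/4·(9,11) = (2.2500,2.7500)
o1: d²=265 > ρ²=41 → inactive
o2: d²=181 > ρ²=41 → inactive
o3: d²=32 ≤ ρ²=41; F_rep = 17·(4,-4)/32² = (0.0664,-0.0664)
F = F_att + ΣF_rep = (2.3164,2.6836)
p' = p + 1/20·F = (-5.8842,-1.8658)

Fx=2.3164 Fy=2.6836 x'=-5.8842 y'=-1.8658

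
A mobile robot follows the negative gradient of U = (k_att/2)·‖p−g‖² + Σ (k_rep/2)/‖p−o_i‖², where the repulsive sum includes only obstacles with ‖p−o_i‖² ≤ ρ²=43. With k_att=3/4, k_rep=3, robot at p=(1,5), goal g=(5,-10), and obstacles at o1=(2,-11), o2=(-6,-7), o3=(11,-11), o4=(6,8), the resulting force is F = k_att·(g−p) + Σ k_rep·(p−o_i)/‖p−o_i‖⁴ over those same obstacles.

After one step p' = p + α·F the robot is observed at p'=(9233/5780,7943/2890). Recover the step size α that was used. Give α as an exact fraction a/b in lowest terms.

α = 1/5

F_att = 3/4·(g−p) = 3/4·(4,-15) = (3.0000,-11.2500)
o1: d²=257 > ρ²=43 → inactive
o2: d²=193 > ρ²=43 → inactive
o3: d²=356 > ρ²=43 → inactive
o4: d²=34 ≤ ρ²=43; F_rep = 3·(-5,-3)/34² = (-0.0130,-0.0078)
F = F_att + ΣF_rep = (2.9870,-11.2578)
Δp = p'−p = (0.5974,-2.2516); α = Δx/Fx = (3453/5780) / (3453/1156) = 1/5
check: Δy/Fy = (-6507/2890) / (-6507/578) = 1/5 ✓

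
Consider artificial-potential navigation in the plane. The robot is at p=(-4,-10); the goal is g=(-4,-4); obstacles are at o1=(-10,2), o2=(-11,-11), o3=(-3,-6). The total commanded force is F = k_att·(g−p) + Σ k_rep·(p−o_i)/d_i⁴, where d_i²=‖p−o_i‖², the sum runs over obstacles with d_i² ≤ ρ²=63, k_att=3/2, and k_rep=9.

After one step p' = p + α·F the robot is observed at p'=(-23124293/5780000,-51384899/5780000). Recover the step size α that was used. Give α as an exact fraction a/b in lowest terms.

F_att = 3/2·(g−p) = 3/2·(0,6) = (0.0000,9.0000)
o1: d²=180 > ρ²=63 → inactive
o2: d²=50 ≤ ρ²=63; F_rep = 9·(7,1)/50² = (0.0252,0.0036)
o3: d²=17 ≤ ρ²=63; F_rep = 9·(-1,-4)/17² = (-0.0311,-0.1246)
F = F_att + ΣF_rep = (-0.0059,8.8790)
Δp = p'−p = (-0.0007,1.1099); α = Δx/Fx = (-4293/5780000) / (-4293/722500) = 1/8
check: Δy/Fy = (6415101/5780000) / (6415101/722500) = 1/8 ✓

α = 1/8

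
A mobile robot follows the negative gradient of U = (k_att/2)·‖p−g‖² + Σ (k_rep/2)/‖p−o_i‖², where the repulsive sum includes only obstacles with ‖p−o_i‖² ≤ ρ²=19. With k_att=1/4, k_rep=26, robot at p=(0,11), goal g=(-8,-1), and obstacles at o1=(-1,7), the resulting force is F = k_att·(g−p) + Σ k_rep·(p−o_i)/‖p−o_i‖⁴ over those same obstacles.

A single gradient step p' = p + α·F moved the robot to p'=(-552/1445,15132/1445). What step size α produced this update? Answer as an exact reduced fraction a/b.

F_att = 1/4·(g−p) = 1/4·(-8,-12) = (-2.0000,-3.0000)
o1: d²=17 ≤ ρ²=19; F_rep = 26·(1,4)/17² = (0.0900,0.3599)
F = F_att + ΣF_rep = (-1.9100,-2.6401)
Δp = p'−p = (-0.3820,-0.5280); α = Δx/Fx = (-552/1445) / (-552/289) = 1/5
check: Δy/Fy = (-763/1445) / (-763/289) = 1/5 ✓

α = 1/5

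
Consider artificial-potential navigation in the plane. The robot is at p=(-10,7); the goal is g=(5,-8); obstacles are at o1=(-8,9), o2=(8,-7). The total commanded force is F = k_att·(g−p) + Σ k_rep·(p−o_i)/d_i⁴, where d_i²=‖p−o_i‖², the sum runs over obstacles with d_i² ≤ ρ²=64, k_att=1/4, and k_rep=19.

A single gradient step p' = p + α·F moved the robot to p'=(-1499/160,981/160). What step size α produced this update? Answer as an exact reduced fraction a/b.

α = 1/5

F_att = 1/4·(g−p) = 1/4·(15,-15) = (3.7500,-3.7500)
o1: d²=8 ≤ ρ²=64; F_rep = 19·(-2,-2)/8² = (-0.5938,-0.5938)
o2: d²=520 > ρ²=64 → inactive
F = F_att + ΣF_rep = (3.1562,-4.3438)
Δp = p'−p = (0.6312,-0.8688); α = Δx/Fx = (101/160) / (101/32) = 1/5
check: Δy/Fy = (-139/160) / (-139/32) = 1/5 ✓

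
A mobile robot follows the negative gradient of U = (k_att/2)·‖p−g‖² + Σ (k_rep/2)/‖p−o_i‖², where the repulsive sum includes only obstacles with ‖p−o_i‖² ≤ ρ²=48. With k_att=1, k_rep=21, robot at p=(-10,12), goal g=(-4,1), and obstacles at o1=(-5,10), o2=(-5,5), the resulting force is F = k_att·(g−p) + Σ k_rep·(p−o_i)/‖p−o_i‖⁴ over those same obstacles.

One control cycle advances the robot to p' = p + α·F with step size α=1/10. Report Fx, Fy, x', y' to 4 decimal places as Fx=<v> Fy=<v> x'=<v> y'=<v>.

Fx=5.8751 Fy=-10.9501 x'=-9.4125 y'=10.9050

F_att = 1·(g−p) = 1·(6,-11) = (6.0000,-11.0000)
o1: d²=29 ≤ ρ²=48; F_rep = 21·(-5,2)/29² = (-0.1249,0.0499)
o2: d²=74 > ρ²=48 → inactive
F = F_att + ΣF_rep = (5.8751,-10.9501)
p' = p + 1/10·F = (-9.4125,10.9050)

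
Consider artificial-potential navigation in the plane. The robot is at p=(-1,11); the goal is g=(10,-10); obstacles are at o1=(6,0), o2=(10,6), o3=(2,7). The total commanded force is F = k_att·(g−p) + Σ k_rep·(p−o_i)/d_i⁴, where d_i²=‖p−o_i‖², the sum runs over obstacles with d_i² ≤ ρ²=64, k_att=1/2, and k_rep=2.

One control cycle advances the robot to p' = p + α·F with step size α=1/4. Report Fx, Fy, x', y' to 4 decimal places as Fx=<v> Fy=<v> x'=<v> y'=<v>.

Fx=5.4904 Fy=-10.4872 x'=0.3726 y'=8.3782

F_att = 1/2·(g−p) = 1/2·(11,-21) = (5.5000,-10.5000)
o1: d²=170 > ρ²=64 → inactive
o2: d²=146 > ρ²=64 → inactive
o3: d²=25 ≤ ρ²=64; F_rep = 2·(-3,4)/25² = (-0.0096,0.0128)
F = F_att + ΣF_rep = (5.4904,-10.4872)
p' = p + 1/4·F = (0.3726,8.3782)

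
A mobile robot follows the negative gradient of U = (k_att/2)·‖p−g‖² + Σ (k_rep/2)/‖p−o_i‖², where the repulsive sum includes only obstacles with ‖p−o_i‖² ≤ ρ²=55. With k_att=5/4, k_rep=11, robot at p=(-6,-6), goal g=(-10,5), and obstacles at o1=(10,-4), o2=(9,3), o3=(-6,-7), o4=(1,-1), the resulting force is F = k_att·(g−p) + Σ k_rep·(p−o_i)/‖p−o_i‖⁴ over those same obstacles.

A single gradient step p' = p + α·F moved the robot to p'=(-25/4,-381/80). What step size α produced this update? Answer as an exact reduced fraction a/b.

F_att = 5/4·(g−p) = 5/4·(-4,11) = (-5.0000,13.7500)
o1: d²=260 > ρ²=55 → inactive
o2: d²=306 > ρ²=55 → inactive
o3: d²=1 ≤ ρ²=55; F_rep = 11·(0,1)/1² = (0.0000,11.0000)
o4: d²=74 > ρ²=55 → inactive
F = F_att + ΣF_rep = (-5.0000,24.7500)
Δp = p'−p = (-0.2500,1.2375); α = Δx/Fx = (-1/4) / (-5) = 1/20
check: Δy/Fy = (99/80) / (99/4) = 1/20 ✓

α = 1/20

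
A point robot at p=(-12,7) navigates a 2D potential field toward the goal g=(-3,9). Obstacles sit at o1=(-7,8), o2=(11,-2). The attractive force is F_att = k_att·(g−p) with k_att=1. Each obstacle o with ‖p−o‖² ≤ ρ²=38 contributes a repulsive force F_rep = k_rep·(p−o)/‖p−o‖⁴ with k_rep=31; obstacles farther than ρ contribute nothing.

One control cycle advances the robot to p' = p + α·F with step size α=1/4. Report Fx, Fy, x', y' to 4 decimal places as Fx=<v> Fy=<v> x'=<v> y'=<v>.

Fx=8.7707 Fy=1.9541 x'=-9.8073 y'=7.4885

F_att = 1·(g−p) = 1·(9,2) = (9.0000,2.0000)
o1: d²=26 ≤ ρ²=38; F_rep = 31·(-5,-1)/26² = (-0.2293,-0.0459)
o2: d²=610 > ρ²=38 → inactive
F = F_att + ΣF_rep = (8.7707,1.9541)
p' = p + 1/4·F = (-9.8073,7.4885)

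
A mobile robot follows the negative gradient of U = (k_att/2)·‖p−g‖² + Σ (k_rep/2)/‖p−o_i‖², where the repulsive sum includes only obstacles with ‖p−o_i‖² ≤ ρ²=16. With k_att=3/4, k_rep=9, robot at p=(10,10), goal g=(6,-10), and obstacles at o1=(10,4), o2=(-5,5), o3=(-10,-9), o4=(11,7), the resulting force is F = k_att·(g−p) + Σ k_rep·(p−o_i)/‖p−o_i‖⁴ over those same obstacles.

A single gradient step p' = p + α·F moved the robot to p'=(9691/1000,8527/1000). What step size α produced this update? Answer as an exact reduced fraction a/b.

α = 1/10

F_att = 3/4·(g−p) = 3/4·(-4,-20) = (-3.0000,-15.0000)
o1: d²=36 > ρ²=16 → inactive
o2: d²=250 > ρ²=16 → inactive
o3: d²=761 > ρ²=16 → inactive
o4: d²=10 ≤ ρ²=16; F_rep = 9·(-1,3)/10² = (-0.0900,0.2700)
F = F_att + ΣF_rep = (-3.0900,-14.7300)
Δp = p'−p = (-0.3090,-1.4730); α = Δx/Fx = (-309/1000) / (-309/100) = 1/10
check: Δy/Fy = (-1473/1000) / (-1473/100) = 1/10 ✓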